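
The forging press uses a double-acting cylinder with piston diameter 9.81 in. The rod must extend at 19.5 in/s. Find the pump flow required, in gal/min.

Cap-side area A_cap = π/4 × (9.81 in)² = 75.58 in^2
Q = A × v

Q ≈ 383 gal/min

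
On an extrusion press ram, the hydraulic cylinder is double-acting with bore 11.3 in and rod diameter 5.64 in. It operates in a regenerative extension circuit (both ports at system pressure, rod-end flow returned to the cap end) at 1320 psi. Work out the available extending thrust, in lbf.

With equal pressure on both faces, forces on the annular region cancel; the net push is pressure × rod cross-section.
Rod cross-section A_rod = π/4 × (5.64 in)² = 24.98 in^2
F = P × A_rod

F ≈ 33000 lbf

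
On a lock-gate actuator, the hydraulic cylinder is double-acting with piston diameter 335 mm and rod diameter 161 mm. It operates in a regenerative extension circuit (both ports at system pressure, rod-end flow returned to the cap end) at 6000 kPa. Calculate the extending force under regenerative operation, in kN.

With equal pressure on both faces, forces on the annular region cancel; the net push is pressure × rod cross-section.
Rod cross-section A_rod = π/4 × (161 mm)² = 20360 mm^2
F = P × A_rod

F ≈ 122 kN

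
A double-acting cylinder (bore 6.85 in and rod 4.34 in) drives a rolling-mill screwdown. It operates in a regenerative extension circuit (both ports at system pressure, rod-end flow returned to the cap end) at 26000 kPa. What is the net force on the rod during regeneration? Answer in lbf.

F ≈ 55800 lbf

With equal pressure on both faces, forces on the annular region cancel; the net push is pressure × rod cross-section.
Rod cross-section A_rod = π/4 × (4.34 in)² = 14.79 in^2
F = P × A_rod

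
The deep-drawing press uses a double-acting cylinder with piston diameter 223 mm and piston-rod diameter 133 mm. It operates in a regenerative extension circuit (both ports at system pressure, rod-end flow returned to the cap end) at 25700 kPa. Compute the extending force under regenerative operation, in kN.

With equal pressure on both faces, forces on the annular region cancel; the net push is pressure × rod cross-section.
Rod cross-section A_rod = π/4 × (133 mm)² = 13890 mm^2
F = P × A_rod

F ≈ 357 kN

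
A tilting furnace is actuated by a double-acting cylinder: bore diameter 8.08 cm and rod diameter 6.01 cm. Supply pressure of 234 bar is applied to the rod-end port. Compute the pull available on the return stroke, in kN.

F ≈ 53.6 kN

Rod-side annular area A_ann = π/4 × (8.08² − 6.01²) = 22.91 cm^2
On retraction the pressure acts on the annular area (bore minus rod).
F = P × A_ann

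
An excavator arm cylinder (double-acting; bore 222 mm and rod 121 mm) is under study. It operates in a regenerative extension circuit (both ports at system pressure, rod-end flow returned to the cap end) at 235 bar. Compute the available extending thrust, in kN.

With equal pressure on both faces, forces on the annular region cancel; the net push is pressure × rod cross-section.
Rod cross-section A_rod = π/4 × (121 mm)² = 11500 mm^2
F = P × A_rod

F ≈ 270 kN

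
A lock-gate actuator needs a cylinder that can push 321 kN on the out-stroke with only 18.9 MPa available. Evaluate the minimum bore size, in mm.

Extension force acts on the full piston face: F = P × (π/4)D².
D = √(4F / (πP)) = √(4 × 321 kN / (π × 18.9 MPa))

D ≈ 147 mm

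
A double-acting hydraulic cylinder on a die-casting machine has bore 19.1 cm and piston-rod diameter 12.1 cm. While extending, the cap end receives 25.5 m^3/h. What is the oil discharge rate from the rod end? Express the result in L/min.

Q_out ≈ 254 L/min

Cap-side area A_cap = π/4 × (19.1 cm)² = 286.5 cm^2
Rod-side annular area A_ann = π/4 × (19.1² − 12.1²) = 171.5 cm^2
Piston speed v = Q_in/A_cap; rod-end outflow Q_out = v × A_ann = Q_in × A_ann/A_cap.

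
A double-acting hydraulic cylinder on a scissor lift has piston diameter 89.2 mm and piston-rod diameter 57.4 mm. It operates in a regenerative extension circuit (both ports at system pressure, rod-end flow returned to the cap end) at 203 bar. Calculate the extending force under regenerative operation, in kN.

F ≈ 52.5 kN

With equal pressure on both faces, forces on the annular region cancel; the net push is pressure × rod cross-section.
Rod cross-section A_rod = π/4 × (57.4 mm)² = 2588 mm^2
F = P × A_rod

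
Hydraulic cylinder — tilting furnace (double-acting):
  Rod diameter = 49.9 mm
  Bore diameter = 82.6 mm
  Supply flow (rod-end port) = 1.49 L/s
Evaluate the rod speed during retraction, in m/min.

v ≈ 26.3 m/min

Rod-side annular area A_ann = π/4 × (82.6² − 49.9²) = 3403 mm^2
Flow into the rod-end port fills the annular volume.
v = Q / A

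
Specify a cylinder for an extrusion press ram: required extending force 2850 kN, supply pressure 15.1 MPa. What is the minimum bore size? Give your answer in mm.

D ≈ 490 mm

Extension force acts on the full piston face: F = P × (π/4)D².
D = √(4F / (πP)) = √(4 × 2850 kN / (π × 15.1 MPa))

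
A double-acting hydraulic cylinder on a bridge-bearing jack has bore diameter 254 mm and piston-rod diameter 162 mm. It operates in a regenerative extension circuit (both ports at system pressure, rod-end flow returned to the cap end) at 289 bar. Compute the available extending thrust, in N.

F ≈ 5.96e5 N

With equal pressure on both faces, forces on the annular region cancel; the net push is pressure × rod cross-section.
Rod cross-section A_rod = π/4 × (162 mm)² = 20610 mm^2
F = P × A_rod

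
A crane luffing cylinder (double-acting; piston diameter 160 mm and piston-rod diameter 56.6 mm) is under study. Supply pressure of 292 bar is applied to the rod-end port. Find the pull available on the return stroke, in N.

Rod-side annular area A_ann = π/4 × (160² − 56.6²) = 17590 mm^2
On retraction the pressure acts on the annular area (bore minus rod).
F = P × A_ann

F ≈ 5.14e5 N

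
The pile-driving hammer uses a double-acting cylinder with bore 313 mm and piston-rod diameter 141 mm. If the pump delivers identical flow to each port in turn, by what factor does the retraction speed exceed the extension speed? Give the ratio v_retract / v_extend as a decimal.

Cap-side area A_cap = π/4 × (313 mm)² = 76940 mm^2
Rod-side annular area A_ann = π/4 × (313² − 141²) = 61330 mm^2
For equal Q, v ∝ 1/A, so v_ret/v_ext = A_cap/A_ann.

v_ret/v_ext ≈ 1.25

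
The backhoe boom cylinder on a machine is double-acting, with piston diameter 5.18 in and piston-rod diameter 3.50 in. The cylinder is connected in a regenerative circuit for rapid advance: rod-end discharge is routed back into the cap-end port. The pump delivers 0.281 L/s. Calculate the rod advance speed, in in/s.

In regeneration the rod-end outflow joins the pump flow into the cap end, so the net volume the pump must supply per unit advance equals the rod cross-section area.
Rod cross-section A_rod = π/4 × (3.50 in)² = 9.621 in^2
v = Q_pump / A_rod

v ≈ 1.78 in/s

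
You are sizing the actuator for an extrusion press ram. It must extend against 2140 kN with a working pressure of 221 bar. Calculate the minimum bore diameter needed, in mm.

Extension force acts on the full piston face: F = P × (π/4)D².
D = √(4F / (πP)) = √(4 × 2140 kN / (π × 221 bar))

D ≈ 351 mm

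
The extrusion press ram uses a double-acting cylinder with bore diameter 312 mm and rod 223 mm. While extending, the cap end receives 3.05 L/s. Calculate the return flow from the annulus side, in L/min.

Q_out ≈ 89.5 L/min

Cap-side area A_cap = π/4 × (312 mm)² = 76450 mm^2
Rod-side annular area A_ann = π/4 × (312² − 223²) = 37400 mm^2
Piston speed v = Q_in/A_cap; rod-end outflow Q_out = v × A_ann = Q_in × A_ann/A_cap.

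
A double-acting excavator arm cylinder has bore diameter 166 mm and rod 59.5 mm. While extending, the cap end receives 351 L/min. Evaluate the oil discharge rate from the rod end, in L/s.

Q_out ≈ 5.10 L/s

Cap-side area A_cap = π/4 × (166 mm)² = 21640 mm^2
Rod-side annular area A_ann = π/4 × (166² − 59.5²) = 18860 mm^2
Piston speed v = Q_in/A_cap; rod-end outflow Q_out = v × A_ann = Q_in × A_ann/A_cap.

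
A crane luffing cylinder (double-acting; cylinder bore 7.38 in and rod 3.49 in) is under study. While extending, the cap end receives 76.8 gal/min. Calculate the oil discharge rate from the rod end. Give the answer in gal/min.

Q_out ≈ 59.6 gal/min

Cap-side area A_cap = π/4 × (7.38 in)² = 42.78 in^2
Rod-side annular area A_ann = π/4 × (7.38² − 3.49²) = 33.21 in^2
Piston speed v = Q_in/A_cap; rod-end outflow Q_out = v × A_ann = Q_in × A_ann/A_cap.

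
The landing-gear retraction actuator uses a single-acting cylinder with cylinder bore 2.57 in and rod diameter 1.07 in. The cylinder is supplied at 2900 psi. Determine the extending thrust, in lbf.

Cap-side area A_cap = π/4 × (2.57 in)² = 5.187 in^2
F = P × A_cap = 2900 psi × A_cap

F ≈ 15000 lbf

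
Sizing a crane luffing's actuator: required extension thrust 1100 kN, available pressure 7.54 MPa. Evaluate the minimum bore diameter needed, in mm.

Extension force acts on the full piston face: F = P × (π/4)D².
D = √(4F / (πP)) = √(4 × 1100 kN / (π × 7.54 MPa))

D ≈ 431 mm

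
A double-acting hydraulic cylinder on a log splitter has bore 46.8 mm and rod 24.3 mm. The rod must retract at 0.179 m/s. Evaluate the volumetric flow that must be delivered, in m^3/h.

Q ≈ 0.810 m^3/h

Rod-side annular area A_ann = π/4 × (46.8² − 24.3²) = 1256 mm^2
Q = A × v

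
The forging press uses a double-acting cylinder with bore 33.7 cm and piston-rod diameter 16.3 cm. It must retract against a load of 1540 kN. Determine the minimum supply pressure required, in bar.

P ≈ 225 bar

Rod-side annular area A_ann = π/4 × (33.7² − 16.3²) = 683.3 cm^2
Retraction: pressure acts on the annular area.
P = F / A = 1540 kN / A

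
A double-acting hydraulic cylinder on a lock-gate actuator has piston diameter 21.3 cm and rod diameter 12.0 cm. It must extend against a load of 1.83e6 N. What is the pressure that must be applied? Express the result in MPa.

Cap-side area A_cap = π/4 × (21.3 cm)² = 356.3 cm^2
P = F / A = 1.83e6 N / A

P ≈ 51.4 MPa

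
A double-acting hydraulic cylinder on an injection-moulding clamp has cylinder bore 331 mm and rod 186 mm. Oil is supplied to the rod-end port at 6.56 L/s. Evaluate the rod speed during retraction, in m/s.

v ≈ 0.111 m/s

Rod-side annular area A_ann = π/4 × (331² − 186²) = 58880 mm^2
Flow into the rod-end port fills the annular volume.
v = Q / A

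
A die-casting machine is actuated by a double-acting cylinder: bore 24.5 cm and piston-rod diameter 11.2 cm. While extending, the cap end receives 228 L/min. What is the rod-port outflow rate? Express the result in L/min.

Cap-side area A_cap = π/4 × (24.5 cm)² = 471.4 cm^2
Rod-side annular area A_ann = π/4 × (24.5² − 11.2²) = 372.9 cm^2
Piston speed v = Q_in/A_cap; rod-end outflow Q_out = v × A_ann = Q_in × A_ann/A_cap.

Q_out ≈ 180 L/min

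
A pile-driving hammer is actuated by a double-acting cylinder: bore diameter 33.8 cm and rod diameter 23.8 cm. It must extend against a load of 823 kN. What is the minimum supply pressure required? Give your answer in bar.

P ≈ 91.7 bar

Cap-side area A_cap = π/4 × (33.8 cm)² = 897.3 cm^2
P = F / A = 823 kN / A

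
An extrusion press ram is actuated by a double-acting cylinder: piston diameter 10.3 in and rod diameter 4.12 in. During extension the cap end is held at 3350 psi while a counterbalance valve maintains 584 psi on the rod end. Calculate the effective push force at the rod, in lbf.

F ≈ 2.38e5 lbf

Cap-side area A_cap = π/4 × (10.3 in)² = 83.32 in^2
Rod-side annular area A_ann = π/4 × (10.3² − 4.12²) = 69.99 in^2
Net thrust = P_cap·A_cap − P_rod·A_ann = 2.791e5 lbf − 40870 lbf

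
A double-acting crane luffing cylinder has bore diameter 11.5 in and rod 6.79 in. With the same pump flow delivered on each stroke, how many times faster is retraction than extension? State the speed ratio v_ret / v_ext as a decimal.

v_ret/v_ext ≈ 1.54

Cap-side area A_cap = π/4 × (11.5 in)² = 103.9 in^2
Rod-side annular area A_ann = π/4 × (11.5² − 6.79²) = 67.66 in^2
For equal Q, v ∝ 1/A, so v_ret/v_ext = A_cap/A_ann.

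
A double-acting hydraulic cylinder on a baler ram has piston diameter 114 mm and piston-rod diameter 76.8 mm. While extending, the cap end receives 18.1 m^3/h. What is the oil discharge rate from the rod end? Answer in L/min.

Q_out ≈ 165 L/min

Cap-side area A_cap = π/4 × (114 mm)² = 10210 mm^2
Rod-side annular area A_ann = π/4 × (114² − 76.8²) = 5575 mm^2
Piston speed v = Q_in/A_cap; rod-end outflow Q_out = v × A_ann = Q_in × A_ann/A_cap.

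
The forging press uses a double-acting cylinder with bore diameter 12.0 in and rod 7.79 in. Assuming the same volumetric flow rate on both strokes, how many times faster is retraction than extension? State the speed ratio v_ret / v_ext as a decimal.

Cap-side area A_cap = π/4 × (12.0 in)² = 113.1 in^2
Rod-side annular area A_ann = π/4 × (12.0² − 7.79²) = 65.44 in^2
For equal Q, v ∝ 1/A, so v_ret/v_ext = A_cap/A_ann.

v_ret/v_ext ≈ 1.73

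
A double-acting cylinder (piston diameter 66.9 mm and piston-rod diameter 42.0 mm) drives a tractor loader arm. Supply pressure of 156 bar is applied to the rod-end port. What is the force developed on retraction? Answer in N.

F ≈ 33200 N

Rod-side annular area A_ann = π/4 × (66.9² − 42.0²) = 2130 mm^2
On retraction the pressure acts on the annular area (bore minus rod).
F = P × A_ann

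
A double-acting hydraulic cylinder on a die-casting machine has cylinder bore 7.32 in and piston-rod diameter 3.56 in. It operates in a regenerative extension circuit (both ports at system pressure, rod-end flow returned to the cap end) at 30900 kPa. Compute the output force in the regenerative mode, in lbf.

F ≈ 44600 lbf

With equal pressure on both faces, forces on the annular region cancel; the net push is pressure × rod cross-section.
Rod cross-section A_rod = π/4 × (3.56 in)² = 9.954 in^2
F = P × A_rod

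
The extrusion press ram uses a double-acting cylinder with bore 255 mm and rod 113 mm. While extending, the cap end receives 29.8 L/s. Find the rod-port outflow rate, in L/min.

Q_out ≈ 1440 L/min

Cap-side area A_cap = π/4 × (255 mm)² = 51070 mm^2
Rod-side annular area A_ann = π/4 × (255² − 113²) = 41040 mm^2
Piston speed v = Q_in/A_cap; rod-end outflow Q_out = v × A_ann = Q_in × A_ann/A_cap.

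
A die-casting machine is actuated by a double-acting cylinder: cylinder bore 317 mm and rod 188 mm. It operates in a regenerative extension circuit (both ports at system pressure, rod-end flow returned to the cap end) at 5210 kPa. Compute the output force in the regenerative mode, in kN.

F ≈ 145 kN

With equal pressure on both faces, forces on the annular region cancel; the net push is pressure × rod cross-section.
Rod cross-section A_rod = π/4 × (188 mm)² = 27760 mm^2
F = P × A_rod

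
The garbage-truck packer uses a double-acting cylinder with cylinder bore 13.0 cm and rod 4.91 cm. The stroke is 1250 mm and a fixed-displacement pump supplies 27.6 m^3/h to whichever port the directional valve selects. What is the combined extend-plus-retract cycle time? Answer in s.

Cap-side area A_cap = π/4 × (13.0 cm)² = 132.7 cm^2
Rod-side annular area A_ann = π/4 × (13.0² − 4.91²) = 113.8 cm^2
t_ext = A_cap·L/Q = 2.164 s
t_ret = A_ann·L/Q = 1.855 s
t_cycle = t_ext + t_ret

t ≈ 4.02 s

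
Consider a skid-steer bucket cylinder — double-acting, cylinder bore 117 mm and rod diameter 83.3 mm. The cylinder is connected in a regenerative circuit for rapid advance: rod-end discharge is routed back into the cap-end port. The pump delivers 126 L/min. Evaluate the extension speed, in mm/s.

In regeneration the rod-end outflow joins the pump flow into the cap end, so the net volume the pump must supply per unit advance equals the rod cross-section area.
Rod cross-section A_rod = π/4 × (83.3 mm)² = 5450 mm^2
v = Q_pump / A_rod

v ≈ 385 mm/s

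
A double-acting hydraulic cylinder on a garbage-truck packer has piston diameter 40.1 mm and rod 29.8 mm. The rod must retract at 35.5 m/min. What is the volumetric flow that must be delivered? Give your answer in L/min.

Q ≈ 20.1 L/min

Rod-side annular area A_ann = π/4 × (40.1² − 29.8²) = 565.5 mm^2
Q = A × v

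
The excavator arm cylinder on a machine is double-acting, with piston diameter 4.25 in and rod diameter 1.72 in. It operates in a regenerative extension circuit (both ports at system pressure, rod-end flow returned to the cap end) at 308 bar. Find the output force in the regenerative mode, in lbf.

With equal pressure on both faces, forces on the annular region cancel; the net push is pressure × rod cross-section.
Rod cross-section A_rod = π/4 × (1.72 in)² = 2.324 in^2
F = P × A_rod

F ≈ 10400 lbf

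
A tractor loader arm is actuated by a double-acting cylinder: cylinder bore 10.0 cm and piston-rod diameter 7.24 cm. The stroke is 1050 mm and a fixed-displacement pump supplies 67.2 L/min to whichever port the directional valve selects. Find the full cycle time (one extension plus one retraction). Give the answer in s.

t ≈ 10.9 s

Cap-side area A_cap = π/4 × (10.0 cm)² = 78.54 cm^2
Rod-side annular area A_ann = π/4 × (10.0² − 7.24²) = 37.37 cm^2
t_ext = A_cap·L/Q = 7.363 s
t_ret = A_ann·L/Q = 3.504 s
t_cycle = t_ext + t_ret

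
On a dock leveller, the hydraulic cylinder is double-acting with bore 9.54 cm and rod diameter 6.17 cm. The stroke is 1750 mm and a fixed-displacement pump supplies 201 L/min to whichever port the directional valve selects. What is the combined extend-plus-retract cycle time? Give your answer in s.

t ≈ 5.91 s

Cap-side area A_cap = π/4 × (9.54 cm)² = 71.48 cm^2
Rod-side annular area A_ann = π/4 × (9.54² − 6.17²) = 41.58 cm^2
t_ext = A_cap·L/Q = 3.734 s
t_ret = A_ann·L/Q = 2.172 s
t_cycle = t_ext + t_ret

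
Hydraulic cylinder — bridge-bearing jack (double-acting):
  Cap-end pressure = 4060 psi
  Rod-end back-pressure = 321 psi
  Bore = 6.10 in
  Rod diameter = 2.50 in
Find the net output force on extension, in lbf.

Cap-side area A_cap = π/4 × (6.10 in)² = 29.22 in^2
Rod-side annular area A_ann = π/4 × (6.10² − 2.50²) = 24.32 in^2
Net thrust = P_cap·A_cap − P_rod·A_ann = 1.187e5 lbf − 7805 lbf

F ≈ 1.11e5 lbf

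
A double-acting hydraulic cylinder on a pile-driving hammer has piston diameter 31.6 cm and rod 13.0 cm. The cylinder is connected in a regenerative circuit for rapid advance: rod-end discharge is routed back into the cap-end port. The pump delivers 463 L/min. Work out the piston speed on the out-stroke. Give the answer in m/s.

v ≈ 0.581 m/s

In regeneration the rod-end outflow joins the pump flow into the cap end, so the net volume the pump must supply per unit advance equals the rod cross-section area.
Rod cross-section A_rod = π/4 × (13.0 cm)² = 132.7 cm^2
v = Q_pump / A_rod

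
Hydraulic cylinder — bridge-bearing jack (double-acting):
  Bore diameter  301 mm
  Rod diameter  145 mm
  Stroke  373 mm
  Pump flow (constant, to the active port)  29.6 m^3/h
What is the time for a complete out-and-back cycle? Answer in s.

Cap-side area A_cap = π/4 × (301 mm)² = 71160 mm^2
Rod-side annular area A_ann = π/4 × (301² − 145²) = 54640 mm^2
t_ext = A_cap·L/Q = 3.228 s
t_ret = A_ann·L/Q = 2.479 s
t_cycle = t_ext + t_ret

t ≈ 5.71 s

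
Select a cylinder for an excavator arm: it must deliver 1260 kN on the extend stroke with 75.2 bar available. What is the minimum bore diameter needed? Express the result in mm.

D ≈ 462 mm

Extension force acts on the full piston face: F = P × (π/4)D².
D = √(4F / (πP)) = √(4 × 1260 kN / (π × 75.2 bar))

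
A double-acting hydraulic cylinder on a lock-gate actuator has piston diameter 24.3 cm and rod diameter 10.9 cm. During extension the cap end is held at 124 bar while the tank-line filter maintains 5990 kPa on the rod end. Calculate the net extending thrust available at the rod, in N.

Cap-side area A_cap = π/4 × (24.3 cm)² = 463.8 cm^2
Rod-side annular area A_ann = π/4 × (24.3² − 10.9²) = 370.5 cm^2
Net thrust = P_cap·A_cap − P_rod·A_ann = 5.751e5 N − 2.219e5 N

F ≈ 3.53e5 N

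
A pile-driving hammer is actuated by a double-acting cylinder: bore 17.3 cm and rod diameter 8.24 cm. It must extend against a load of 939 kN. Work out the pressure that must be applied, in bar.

Cap-side area A_cap = π/4 × (17.3 cm)² = 235.1 cm^2
P = F / A = 939 kN / A

P ≈ 399 bar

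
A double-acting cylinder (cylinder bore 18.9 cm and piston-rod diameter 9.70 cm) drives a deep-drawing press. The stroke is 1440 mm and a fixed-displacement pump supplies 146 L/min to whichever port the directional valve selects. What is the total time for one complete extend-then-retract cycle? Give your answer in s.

Cap-side area A_cap = π/4 × (18.9 cm)² = 280.6 cm^2
Rod-side annular area A_ann = π/4 × (18.9² − 9.70²) = 206.7 cm^2
t_ext = A_cap·L/Q = 16.60 s
t_ret = A_ann·L/Q = 12.23 s
t_cycle = t_ext + t_ret

t ≈ 28.8 s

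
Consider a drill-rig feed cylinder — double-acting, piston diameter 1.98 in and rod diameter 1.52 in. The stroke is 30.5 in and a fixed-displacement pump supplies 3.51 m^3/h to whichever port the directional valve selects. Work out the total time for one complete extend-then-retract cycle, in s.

t ≈ 2.23 s

Cap-side area A_cap = π/4 × (1.98 in)² = 3.079 in^2
Rod-side annular area A_ann = π/4 × (1.98² − 1.52²) = 1.264 in^2
t_ext = A_cap·L/Q = 1.578 s
t_ret = A_ann·L/Q = 0.6482 s
t_cycle = t_ext + t_ret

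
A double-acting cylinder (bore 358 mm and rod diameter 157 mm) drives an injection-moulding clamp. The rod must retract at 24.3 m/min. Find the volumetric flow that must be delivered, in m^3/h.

Q ≈ 119 m^3/h

Rod-side annular area A_ann = π/4 × (358² − 157²) = 81300 mm^2
Q = A × v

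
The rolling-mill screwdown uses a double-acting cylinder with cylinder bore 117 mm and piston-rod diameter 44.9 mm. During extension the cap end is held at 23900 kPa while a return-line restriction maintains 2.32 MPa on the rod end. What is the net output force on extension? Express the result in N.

F ≈ 2.36e5 N

Cap-side area A_cap = π/4 × (117 mm)² = 10750 mm^2
Rod-side annular area A_ann = π/4 × (117² − 44.9²) = 9168 mm^2
Net thrust = P_cap·A_cap − P_rod·A_ann = 2.570e5 N − 21270 N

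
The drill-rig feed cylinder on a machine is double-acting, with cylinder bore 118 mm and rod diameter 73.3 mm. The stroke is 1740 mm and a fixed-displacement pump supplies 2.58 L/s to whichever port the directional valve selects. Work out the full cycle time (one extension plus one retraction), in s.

Cap-side area A_cap = π/4 × (118 mm)² = 10940 mm^2
Rod-side annular area A_ann = π/4 × (118² − 73.3²) = 6716 mm^2
t_ext = A_cap·L/Q = 7.375 s
t_ret = A_ann·L/Q = 4.529 s
t_cycle = t_ext + t_ret

t ≈ 11.9 s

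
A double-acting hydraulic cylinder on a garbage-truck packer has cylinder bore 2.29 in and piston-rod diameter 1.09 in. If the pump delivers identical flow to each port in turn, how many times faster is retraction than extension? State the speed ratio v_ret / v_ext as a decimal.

Cap-side area A_cap = π/4 × (2.29 in)² = 4.119 in^2
Rod-side annular area A_ann = π/4 × (2.29² − 1.09²) = 3.186 in^2
For equal Q, v ∝ 1/A, so v_ret/v_ext = A_cap/A_ann.

v_ret/v_ext ≈ 1.29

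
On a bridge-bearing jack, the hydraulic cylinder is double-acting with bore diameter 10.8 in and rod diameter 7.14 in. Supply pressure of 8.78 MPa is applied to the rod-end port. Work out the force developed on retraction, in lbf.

Rod-side annular area A_ann = π/4 × (10.8² − 7.14²) = 51.57 in^2
On retraction the pressure acts on the annular area (bore minus rod).
F = P × A_ann

F ≈ 65700 lbf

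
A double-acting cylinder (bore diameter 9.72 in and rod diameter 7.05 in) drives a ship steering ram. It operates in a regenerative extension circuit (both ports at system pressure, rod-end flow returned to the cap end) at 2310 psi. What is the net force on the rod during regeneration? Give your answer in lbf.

F ≈ 90200 lbf

With equal pressure on both faces, forces on the annular region cancel; the net push is pressure × rod cross-section.
Rod cross-section A_rod = π/4 × (7.05 in)² = 39.04 in^2
F = P × A_rod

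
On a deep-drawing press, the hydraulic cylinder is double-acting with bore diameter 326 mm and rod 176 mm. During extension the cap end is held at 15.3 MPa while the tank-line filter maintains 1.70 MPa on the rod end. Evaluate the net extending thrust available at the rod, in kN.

F ≈ 1180 kN

Cap-side area A_cap = π/4 × (326 mm)² = 83470 mm^2
Rod-side annular area A_ann = π/4 × (326² − 176²) = 59140 mm^2
Net thrust = P_cap·A_cap − P_rod·A_ann = 1277 kN − 100.5 kN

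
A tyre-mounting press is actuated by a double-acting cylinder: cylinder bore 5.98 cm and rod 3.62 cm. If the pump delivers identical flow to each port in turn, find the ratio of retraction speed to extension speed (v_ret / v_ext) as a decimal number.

v_ret/v_ext ≈ 1.58

Cap-side area A_cap = π/4 × (5.98 cm)² = 28.09 cm^2
Rod-side annular area A_ann = π/4 × (5.98² − 3.62²) = 17.79 cm^2
For equal Q, v ∝ 1/A, so v_ret/v_ext = A_cap/A_ann.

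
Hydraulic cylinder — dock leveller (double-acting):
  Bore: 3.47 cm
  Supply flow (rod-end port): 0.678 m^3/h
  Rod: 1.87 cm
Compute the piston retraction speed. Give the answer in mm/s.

v ≈ 281 mm/s

Rod-side annular area A_ann = π/4 × (3.47² − 1.87²) = 6.710 cm^2
Flow into the rod-end port fills the annular volume.
v = Q / A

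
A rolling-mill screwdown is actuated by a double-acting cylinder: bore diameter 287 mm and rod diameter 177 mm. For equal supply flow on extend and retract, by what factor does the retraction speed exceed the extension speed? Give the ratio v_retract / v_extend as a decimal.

v_ret/v_ext ≈ 1.61

Cap-side area A_cap = π/4 × (287 mm)² = 64690 mm^2
Rod-side annular area A_ann = π/4 × (287² − 177²) = 40090 mm^2
For equal Q, v ∝ 1/A, so v_ret/v_ext = A_cap/A_ann.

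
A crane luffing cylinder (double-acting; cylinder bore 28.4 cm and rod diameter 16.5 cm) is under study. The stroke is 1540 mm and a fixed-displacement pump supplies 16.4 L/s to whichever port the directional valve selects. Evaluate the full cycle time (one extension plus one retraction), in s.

t ≈ 9.89 s

Cap-side area A_cap = π/4 × (28.4 cm)² = 633.5 cm^2
Rod-side annular area A_ann = π/4 × (28.4² − 16.5²) = 419.6 cm^2
t_ext = A_cap·L/Q = 5.948 s
t_ret = A_ann·L/Q = 3.941 s
t_cycle = t_ext + t_ret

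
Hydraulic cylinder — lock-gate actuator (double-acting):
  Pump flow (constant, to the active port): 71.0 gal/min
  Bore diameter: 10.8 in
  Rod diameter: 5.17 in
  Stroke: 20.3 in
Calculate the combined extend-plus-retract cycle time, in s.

Cap-side area A_cap = π/4 × (10.8 in)² = 91.61 in^2
Rod-side annular area A_ann = π/4 × (10.8² − 5.17²) = 70.62 in^2
t_ext = A_cap·L/Q = 6.803 s
t_ret = A_ann·L/Q = 5.244 s
t_cycle = t_ext + t_ret

t ≈ 12.0 s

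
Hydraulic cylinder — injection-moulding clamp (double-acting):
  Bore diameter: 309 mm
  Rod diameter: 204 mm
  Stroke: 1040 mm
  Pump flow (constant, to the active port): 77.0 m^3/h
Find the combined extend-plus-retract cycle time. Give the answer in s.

t ≈ 5.70 s

Cap-side area A_cap = π/4 × (309 mm)² = 74990 mm^2
Rod-side annular area A_ann = π/4 × (309² − 204²) = 42310 mm^2
t_ext = A_cap·L/Q = 3.646 s
t_ret = A_ann·L/Q = 2.057 s
t_cycle = t_ext + t_ret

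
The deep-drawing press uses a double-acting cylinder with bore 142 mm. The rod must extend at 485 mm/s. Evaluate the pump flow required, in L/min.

Cap-side area A_cap = π/4 × (142 mm)² = 15840 mm^2
Q = A × v

Q ≈ 461 L/min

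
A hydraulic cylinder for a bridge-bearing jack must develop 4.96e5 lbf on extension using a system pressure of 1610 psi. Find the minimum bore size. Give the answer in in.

D ≈ 19.8 in

Extension force acts on the full piston face: F = P × (π/4)D².
D = √(4F / (πP)) = √(4 × 4.96e5 lbf / (π × 1610 psi))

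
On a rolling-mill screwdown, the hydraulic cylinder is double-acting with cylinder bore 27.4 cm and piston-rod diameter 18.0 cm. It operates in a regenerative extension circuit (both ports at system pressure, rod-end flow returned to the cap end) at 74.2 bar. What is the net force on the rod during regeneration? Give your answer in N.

With equal pressure on both faces, forces on the annular region cancel; the net push is pressure × rod cross-section.
Rod cross-section A_rod = π/4 × (18.0 cm)² = 254.5 cm^2
F = P × A_rod

F ≈ 1.89e5 N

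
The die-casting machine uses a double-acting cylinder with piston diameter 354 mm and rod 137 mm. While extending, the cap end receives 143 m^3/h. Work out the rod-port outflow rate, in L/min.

Q_out ≈ 2030 L/min

Cap-side area A_cap = π/4 × (354 mm)² = 98420 mm^2
Rod-side annular area A_ann = π/4 × (354² − 137²) = 83680 mm^2
Piston speed v = Q_in/A_cap; rod-end outflow Q_out = v × A_ann = Q_in × A_ann/A_cap.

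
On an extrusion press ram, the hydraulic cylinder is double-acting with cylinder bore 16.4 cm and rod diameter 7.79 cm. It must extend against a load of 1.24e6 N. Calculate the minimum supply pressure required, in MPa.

Cap-side area A_cap = π/4 × (16.4 cm)² = 211.2 cm^2
P = F / A = 1.24e6 N / A

P ≈ 58.7 MPa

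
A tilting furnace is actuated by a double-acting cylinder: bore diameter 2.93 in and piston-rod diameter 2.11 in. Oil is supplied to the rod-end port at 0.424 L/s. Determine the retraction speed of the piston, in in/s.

v ≈ 7.97 in/s

Rod-side annular area A_ann = π/4 × (2.93² − 2.11²) = 3.246 in^2
Flow into the rod-end port fills the annular volume.
v = Q / A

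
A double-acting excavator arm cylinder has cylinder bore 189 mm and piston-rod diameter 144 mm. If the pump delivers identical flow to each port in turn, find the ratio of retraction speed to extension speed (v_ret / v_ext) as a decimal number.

Cap-side area A_cap = π/4 × (189 mm)² = 28060 mm^2
Rod-side annular area A_ann = π/4 × (189² − 144²) = 11770 mm^2
For equal Q, v ∝ 1/A, so v_ret/v_ext = A_cap/A_ann.

v_ret/v_ext ≈ 2.38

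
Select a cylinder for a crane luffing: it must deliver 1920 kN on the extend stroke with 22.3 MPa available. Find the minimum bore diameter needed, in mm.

D ≈ 331 mm

Extension force acts on the full piston face: F = P × (π/4)D².
D = √(4F / (πP)) = √(4 × 1920 kN / (π × 22.3 MPa))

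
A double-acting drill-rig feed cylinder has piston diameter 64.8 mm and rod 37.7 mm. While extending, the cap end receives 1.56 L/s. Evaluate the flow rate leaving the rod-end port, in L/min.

Cap-side area A_cap = π/4 × (64.8 mm)² = 3298 mm^2
Rod-side annular area A_ann = π/4 × (64.8² − 37.7²) = 2182 mm^2
Piston speed v = Q_in/A_cap; rod-end outflow Q_out = v × A_ann = Q_in × A_ann/A_cap.

Q_out ≈ 61.9 L/min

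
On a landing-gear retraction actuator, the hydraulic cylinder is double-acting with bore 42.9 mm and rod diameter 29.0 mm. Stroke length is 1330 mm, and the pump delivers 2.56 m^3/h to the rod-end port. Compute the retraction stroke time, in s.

Rod-side annular area A_ann = π/4 × (42.9² − 29.0²) = 784.9 mm^2
Swept volume V = A × L; t = V / Q = A·L / Q

t ≈ 1.47 s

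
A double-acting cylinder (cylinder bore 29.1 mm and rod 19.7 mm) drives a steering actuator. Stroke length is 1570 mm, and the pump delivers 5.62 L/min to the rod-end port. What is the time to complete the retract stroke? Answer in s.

t ≈ 6.04 s

Rod-side annular area A_ann = π/4 × (29.1² − 19.7²) = 360.3 mm^2
Swept volume V = A × L; t = V / Q = A·L / Q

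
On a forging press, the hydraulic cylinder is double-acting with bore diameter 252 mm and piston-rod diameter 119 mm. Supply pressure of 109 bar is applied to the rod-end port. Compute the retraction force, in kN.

Rod-side annular area A_ann = π/4 × (252² − 119²) = 38750 mm^2
On retraction the pressure acts on the annular area (bore minus rod).
F = P × A_ann

F ≈ 422 kN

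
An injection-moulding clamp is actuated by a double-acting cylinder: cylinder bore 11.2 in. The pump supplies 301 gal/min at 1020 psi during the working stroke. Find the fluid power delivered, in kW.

W ≈ 134 kW

Hydraulic power = P × Q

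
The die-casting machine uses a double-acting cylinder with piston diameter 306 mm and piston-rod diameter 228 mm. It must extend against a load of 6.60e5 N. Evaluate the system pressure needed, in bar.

Cap-side area A_cap = π/4 × (306 mm)² = 73540 mm^2
P = F / A = 6.60e5 N / A

P ≈ 89.7 bar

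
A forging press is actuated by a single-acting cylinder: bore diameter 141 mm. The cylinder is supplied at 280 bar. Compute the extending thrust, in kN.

Cap-side area A_cap = π/4 × (141 mm)² = 15610 mm^2
F = P × A_cap = 280 bar × A_cap

F ≈ 437 kN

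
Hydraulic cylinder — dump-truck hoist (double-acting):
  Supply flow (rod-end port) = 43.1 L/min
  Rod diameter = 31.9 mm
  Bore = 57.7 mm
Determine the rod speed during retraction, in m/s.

v ≈ 0.396 m/s

Rod-side annular area A_ann = π/4 × (57.7² − 31.9²) = 1816 mm^2
Flow into the rod-end port fills the annular volume.
v = Q / A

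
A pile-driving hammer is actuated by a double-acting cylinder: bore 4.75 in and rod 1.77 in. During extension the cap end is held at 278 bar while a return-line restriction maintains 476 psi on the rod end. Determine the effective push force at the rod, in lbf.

Cap-side area A_cap = π/4 × (4.75 in)² = 17.72 in^2
Rod-side annular area A_ann = π/4 × (4.75² − 1.77²) = 15.26 in^2
Net thrust = P_cap·A_cap − P_rod·A_ann = 71450 lbf − 7264 lbf

F ≈ 64200 lbf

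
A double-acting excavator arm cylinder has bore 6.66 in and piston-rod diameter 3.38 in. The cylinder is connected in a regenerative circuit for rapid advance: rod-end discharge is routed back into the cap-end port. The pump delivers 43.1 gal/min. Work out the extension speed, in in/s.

In regeneration the rod-end outflow joins the pump flow into the cap end, so the net volume the pump must supply per unit advance equals the rod cross-section area.
Rod cross-section A_rod = π/4 × (3.38 in)² = 8.973 in^2
v = Q_pump / A_rod

v ≈ 18.5 in/s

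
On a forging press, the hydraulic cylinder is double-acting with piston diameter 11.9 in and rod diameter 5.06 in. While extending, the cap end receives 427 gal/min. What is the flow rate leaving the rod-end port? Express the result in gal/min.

Cap-side area A_cap = π/4 × (11.9 in)² = 111.2 in^2
Rod-side annular area A_ann = π/4 × (11.9² − 5.06²) = 91.11 in^2
Piston speed v = Q_in/A_cap; rod-end outflow Q_out = v × A_ann = Q_in × A_ann/A_cap.

Q_out ≈ 350 gal/min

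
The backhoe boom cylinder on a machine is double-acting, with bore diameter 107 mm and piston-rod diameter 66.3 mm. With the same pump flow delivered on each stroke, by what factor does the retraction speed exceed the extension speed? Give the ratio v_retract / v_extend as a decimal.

v_ret/v_ext ≈ 1.62

Cap-side area A_cap = π/4 × (107 mm)² = 8992 mm^2
Rod-side annular area A_ann = π/4 × (107² − 66.3²) = 5540 mm^2
For equal Q, v ∝ 1/A, so v_ret/v_ext = A_cap/A_ann.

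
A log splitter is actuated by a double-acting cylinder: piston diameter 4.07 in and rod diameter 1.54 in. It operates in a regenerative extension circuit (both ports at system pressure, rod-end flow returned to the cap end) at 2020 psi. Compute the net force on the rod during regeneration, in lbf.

With equal pressure on both faces, forces on the annular region cancel; the net push is pressure × rod cross-section.
Rod cross-section A_rod = π/4 × (1.54 in)² = 1.863 in^2
F = P × A_rod

F ≈ 3760 lbf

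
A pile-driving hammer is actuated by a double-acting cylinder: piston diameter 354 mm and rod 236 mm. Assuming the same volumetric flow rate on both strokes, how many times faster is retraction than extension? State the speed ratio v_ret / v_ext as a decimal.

Cap-side area A_cap = π/4 × (354 mm)² = 98420 mm^2
Rod-side annular area A_ann = π/4 × (354² − 236²) = 54680 mm^2
For equal Q, v ∝ 1/A, so v_ret/v_ext = A_cap/A_ann.

v_ret/v_ext ≈ 1.80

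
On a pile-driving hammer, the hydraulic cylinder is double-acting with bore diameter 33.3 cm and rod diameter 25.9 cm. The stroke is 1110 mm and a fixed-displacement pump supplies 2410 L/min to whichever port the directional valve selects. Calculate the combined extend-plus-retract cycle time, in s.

Cap-side area A_cap = π/4 × (33.3 cm)² = 870.9 cm^2
Rod-side annular area A_ann = π/4 × (33.3² − 25.9²) = 344.1 cm^2
t_ext = A_cap·L/Q = 2.407 s
t_ret = A_ann·L/Q = 0.9508 s
t_cycle = t_ext + t_ret

t ≈ 3.36 s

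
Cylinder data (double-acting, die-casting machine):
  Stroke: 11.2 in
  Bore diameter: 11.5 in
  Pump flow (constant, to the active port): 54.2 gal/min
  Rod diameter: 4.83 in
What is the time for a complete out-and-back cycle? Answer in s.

t ≈ 10.2 s

Cap-side area A_cap = π/4 × (11.5 in)² = 103.9 in^2
Rod-side annular area A_ann = π/4 × (11.5² − 4.83²) = 85.55 in^2
t_ext = A_cap·L/Q = 5.575 s
t_ret = A_ann·L/Q = 4.592 s
t_cycle = t_ext + t_ret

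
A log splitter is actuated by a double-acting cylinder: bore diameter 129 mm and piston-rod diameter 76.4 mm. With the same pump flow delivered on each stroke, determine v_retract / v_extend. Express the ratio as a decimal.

Cap-side area A_cap = π/4 × (129 mm)² = 13070 mm^2
Rod-side annular area A_ann = π/4 × (129² − 76.4²) = 8485 mm^2
For equal Q, v ∝ 1/A, so v_ret/v_ext = A_cap/A_ann.

v_ret/v_ext ≈ 1.54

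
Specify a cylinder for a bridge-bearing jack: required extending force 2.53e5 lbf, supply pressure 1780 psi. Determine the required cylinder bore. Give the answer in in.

Extension force acts on the full piston face: F = P × (π/4)D².
D = √(4F / (πP)) = √(4 × 2.53e5 lbf / (π × 1780 psi))

D ≈ 13.5 in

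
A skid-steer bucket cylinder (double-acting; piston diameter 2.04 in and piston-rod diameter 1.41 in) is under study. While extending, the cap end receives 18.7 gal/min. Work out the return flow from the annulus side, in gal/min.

Q_out ≈ 9.77 gal/min

Cap-side area A_cap = π/4 × (2.04 in)² = 3.269 in^2
Rod-side annular area A_ann = π/4 × (2.04² − 1.41²) = 1.707 in^2
Piston speed v = Q_in/A_cap; rod-end outflow Q_out = v × A_ann = Q_in × A_ann/A_cap.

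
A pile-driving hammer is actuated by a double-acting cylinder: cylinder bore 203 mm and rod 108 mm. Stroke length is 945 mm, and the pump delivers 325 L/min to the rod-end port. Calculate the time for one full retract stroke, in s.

t ≈ 4.05 s

Rod-side annular area A_ann = π/4 × (203² − 108²) = 23200 mm^2
Swept volume V = A × L; t = V / Q = A·L / Q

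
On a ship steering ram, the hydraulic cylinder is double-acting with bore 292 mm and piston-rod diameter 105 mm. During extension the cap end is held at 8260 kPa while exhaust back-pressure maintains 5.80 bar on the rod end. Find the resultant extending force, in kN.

F ≈ 519 kN

Cap-side area A_cap = π/4 × (292 mm)² = 66970 mm^2
Rod-side annular area A_ann = π/4 × (292² − 105²) = 58310 mm^2
Net thrust = P_cap·A_cap − P_rod·A_ann = 553.1 kN − 33.82 kN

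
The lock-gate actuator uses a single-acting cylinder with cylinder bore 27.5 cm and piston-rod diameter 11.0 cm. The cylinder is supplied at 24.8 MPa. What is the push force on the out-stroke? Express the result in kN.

F ≈ 1470 kN

Cap-side area A_cap = π/4 × (27.5 cm)² = 594.0 cm^2
F = P × A_cap = 24.8 MPa × A_cap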